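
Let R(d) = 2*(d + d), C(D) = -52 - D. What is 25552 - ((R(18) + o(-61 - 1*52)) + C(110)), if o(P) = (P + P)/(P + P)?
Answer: 25641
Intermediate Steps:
o(P) = 1 (o(P) = (2*P)/((2*P)) = (2*P)*(1/(2*P)) = 1)
R(d) = 4*d (R(d) = 2*(2*d) = 4*d)
25552 - ((R(18) + o(-61 - 1*52)) + C(110)) = 25552 - ((4*18 + 1) + (-52 - 1*110)) = 25552 - ((72 + 1) + (-52 - 110)) = 25552 - (73 - 162) = 25552 - 1*(-89) = 25552 + 89 = 25641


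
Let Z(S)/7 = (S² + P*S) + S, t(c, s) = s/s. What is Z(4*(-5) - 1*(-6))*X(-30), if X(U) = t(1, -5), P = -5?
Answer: 1764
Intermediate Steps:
t(c, s) = 1
X(U) = 1
Z(S) = -28*S + 7*S² (Z(S) = 7*((S² - 5*S) + S) = 7*(S² - 4*S) = -28*S + 7*S²)
Z(4*(-5) - 1*(-6))*X(-30) = (7*(4*(-5) - 1*(-6))*(-4 + (4*(-5) - 1*(-6))))*1 = (7*(-20 + 6)*(-4 + (-20 + 6)))*1 = (7*(-14)*(-4 - 14))*1 = (7*(-14)*(-18))*1 = 1764*1 = 1764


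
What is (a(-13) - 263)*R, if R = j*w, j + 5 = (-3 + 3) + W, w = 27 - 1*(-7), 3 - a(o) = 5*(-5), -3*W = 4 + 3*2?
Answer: 199750/3 ≈ 66583.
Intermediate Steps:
W = -10/3 (W = -(4 + 3*2)/3 = -(4 + 6)/3 = -⅓*10 = -10/3 ≈ -3.3333)
a(o) = 28 (a(o) = 3 - 5*(-5) = 3 - 1*(-25) = 3 + 25 = 28)
w = 34 (w = 27 + 7 = 34)
j = -25/3 (j = -5 + ((-3 + 3) - 10/3) = -5 + (0 - 10/3) = -5 - 10/3 = -25/3 ≈ -8.3333)
R = -850/3 (R = -25/3*34 = -850/3 ≈ -283.33)
(a(-13) - 263)*R = (28 - 263)*(-850/3) = -235*(-850/3) = 199750/3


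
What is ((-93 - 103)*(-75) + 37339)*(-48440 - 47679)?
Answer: -5001936641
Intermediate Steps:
((-93 - 103)*(-75) + 37339)*(-48440 - 47679) = (-196*(-75) + 37339)*(-96119) = (14700 + 37339)*(-96119) = 52039*(-96119) = -5001936641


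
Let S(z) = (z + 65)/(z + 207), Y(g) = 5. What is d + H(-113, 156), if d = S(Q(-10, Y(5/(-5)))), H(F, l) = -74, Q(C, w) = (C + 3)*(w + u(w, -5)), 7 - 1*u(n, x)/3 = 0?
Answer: -1967/25 ≈ -78.680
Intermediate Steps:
u(n, x) = 21 (u(n, x) = 21 - 3*0 = 21 + 0 = 21)
Q(C, w) = (3 + C)*(21 + w) (Q(C, w) = (C + 3)*(w + 21) = (3 + C)*(21 + w))
S(z) = (65 + z)/(207 + z)
d = -117/25 (d = (65 + (63 + 3*5 + 21*(-10) - 10*5))/(207 + (63 + 3*5 + 21*(-10) - 10*5)) = (65 + (63 + 15 - 210 - 50))/(207 + (63 + 15 - 210 - 50)) = (65 - 182)/(207 - 182) = -117/25 ≈ -4.6800)
d + H(-113, 156) = -117/25 - 74 = -1967/25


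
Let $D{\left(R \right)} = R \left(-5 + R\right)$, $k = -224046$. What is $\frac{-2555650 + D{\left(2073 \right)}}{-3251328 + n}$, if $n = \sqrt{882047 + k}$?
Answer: $- \frac{5629069684992}{10571133105583} - \frac{1731314 \sqrt{658001}}{10571133105583} \approx -0.53263$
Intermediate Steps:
$n = \sqrt{658001}$ ($n = \sqrt{882047 - 224046} = \sqrt{658001} \approx 811.17$)
$\frac{-2555650 + D{\left(2073 \right)}}{-3251328 + n} = \frac{-2555650 + 2073 \left(-5 + 2073\right)}{-3251328 + \sqrt{658001}} = \frac{-2555650 + 2073 \cdot 2068}{-3251328 + \sqrt{658001}} = \frac{-2555650 + 4286964}{-3251328 + \sqrt{658001}} = \frac{1731314}{-3251328 + \sqrt{658001}}$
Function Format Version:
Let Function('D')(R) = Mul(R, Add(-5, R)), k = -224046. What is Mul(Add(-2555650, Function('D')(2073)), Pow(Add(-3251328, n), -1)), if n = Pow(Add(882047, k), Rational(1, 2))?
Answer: Add(Rational(-5629069684992, 10571133105583), Mul(Rational(-1731314, 10571133105583), Pow(658001, Rational(1, 2)))) ≈ -0.53263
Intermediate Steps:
n = Pow(658001, Rational(1, 2)) (n = Pow(Add(882047, -224046), Rational(1, 2)) = Pow(658001, Rational(1, 2)) ≈ 811.17)
Mul(Add(-2555650, Function('D')(2073)), Pow(Add(-3251328, n), -1)) = Mul(Add(-2555650, Mul(2073, Add(-5, 2073))), Pow(Add(-3251328, Pow(658001, Rational(1, 2))), -1)) = Mul(Add(-2555650, Mul(2073, 2068)), Pow(Add(-3251328, Pow(658001, Rational(1, 2))), -1)) = Mul(Add(-2555650, 4286964), Pow(Add(-3251328, Pow(658001, Rational(1, 2))), -1)) = Mul(1731314, Pow(Add(-3251328, Pow(658001, Rational(1, 2))), -1))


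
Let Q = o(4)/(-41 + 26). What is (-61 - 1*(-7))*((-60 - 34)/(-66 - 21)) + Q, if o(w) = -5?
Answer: -5047/87 ≈ -58.011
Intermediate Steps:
Q = ⅓ (Q = -5/(-41 + 26) = -5/(-15) = -1/15*(-5) = ⅓ ≈ 0.33333)
(-61 - 1*(-7))*((-60 - 34)/(-66 - 21)) + Q = (-61 - 1*(-7))*((-60 - 34)/(-66 - 21)) + ⅓ = (-61 + 7)*(-94/(-87)) + ⅓ = -(-5076)*(-1)/87 + ⅓ = -54*94/87 + ⅓ = -1692/29 + ⅓ = -5047/87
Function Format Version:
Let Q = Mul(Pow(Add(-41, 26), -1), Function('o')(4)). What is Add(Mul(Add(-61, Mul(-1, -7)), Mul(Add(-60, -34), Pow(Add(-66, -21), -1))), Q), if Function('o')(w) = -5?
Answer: Rational(-5047, 87) ≈ -58.011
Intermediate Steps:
Q = Rational(1, 3) (Q = Mul(Pow(Add(-41, 26), -1), -5) = Mul(Pow(-15, -1), -5) = Mul(Rational(-1, 15), -5) = Rational(1, 3) ≈ 0.33333)
Add(Mul(Add(-61, Mul(-1, -7)), Mul(Add(-60, -34), Pow(Add(-66, -21), -1))), Q) = Add(Mul(Add(-61, Mul(-1, -7)), Mul(Add(-60, -34), Pow(Add(-66, -21), -1))), Rational(1, 3)) = Add(Mul(Add(-61, 7), Mul(-94, Pow(-87, -1))), Rational(1, 3)) = Add(Mul(-54, Mul(-94, Rational(-1, 87))), Rational(1, 3)) = Add(Mul(-54, Rational(94, 87)), Rational(1, 3)) = Add(Rational(-1692, 29), Rational(1, 3)) = Rational(-5047, 87)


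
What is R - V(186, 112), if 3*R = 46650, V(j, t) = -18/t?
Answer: 870809/56 ≈ 15550.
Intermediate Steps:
R = 15550 (R = (1/3)*46650 = 15550)
R - V(186, 112) = 15550 - (-18)/112 = 15550 - 1*(-9/56) = 15550 + 9/56 = 870809/56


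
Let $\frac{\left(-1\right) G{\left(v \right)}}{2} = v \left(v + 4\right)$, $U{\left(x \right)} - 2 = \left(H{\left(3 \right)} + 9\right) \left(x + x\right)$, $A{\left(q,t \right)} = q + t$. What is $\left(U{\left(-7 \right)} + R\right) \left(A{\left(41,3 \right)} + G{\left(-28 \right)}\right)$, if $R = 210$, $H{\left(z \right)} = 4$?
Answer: $-39000$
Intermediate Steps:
$U{\left(x \right)} = 2 + 26 x$ ($U{\left(x \right)} = 2 + \left(4 + 9\right) \left(x + x\right) = 2 + 13 \cdot 2 x = 2 + 26 x$)
$G{\left(v \right)} = - 2 v \left(4 + v\right)$ ($G{\left(v \right)} = - 2 v \left(v + 4\right) = - 2 v \left(4 + v\right)$)
$\left(U{\left(-7 \right)} + R\right) \left(A{\left(41,3 \right)} + G{\left(-28 \right)}\right) = \left(\left(2 + 26 \left(-7\right)\right) + 210\right) \left(\left(41 + 3\right) - - 56 \left(4 - 28\right)\right) = \left(\left(2 - 182\right) + 210\right) \left(44 - \left(-56\right) \left(-24\right)\right) = \left(-180 + 210\right) \left(44 - 1344\right) = 30 \left(-1300\right) = -39000$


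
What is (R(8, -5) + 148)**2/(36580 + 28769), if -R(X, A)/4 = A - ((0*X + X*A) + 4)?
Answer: 64/7261 ≈ 0.0088142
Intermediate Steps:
R(X, A) = 16 - 4*A + 4*A*X (R(X, A) = -4*(A - ((0*X + X*A) + 4)) = -4*(A - ((0 + A*X) + 4)) = -4*(A - (A*X + 4)) = -4*(A - (4 + A*X)) = -4*(A + (-4 - A*X)) = -4*(-4 + A - A*X) = 16 - 4*A + 4*A*X)
(R(8, -5) + 148)**2/(36580 + 28769) = ((16 - 4*(-5) + 4*(-5)*8) + 148)**2/(36580 + 28769) = ((16 + 20 - 160) + 148)**2/65349 = (-124 + 148)**2*(1/65349) = 24**2*(1/65349) = 576*(1/65349) = 64/7261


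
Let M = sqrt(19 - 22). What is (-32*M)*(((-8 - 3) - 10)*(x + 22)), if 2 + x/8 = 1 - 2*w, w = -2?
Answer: 30912*I*sqrt(3) ≈ 53541.0*I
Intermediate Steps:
x = 24 (x = -16 + 8*(1 - 2*(-2)) = -16 + 8*(1 + 4) = -16 + 8*5 = -16 + 40 = 24)
M = I*sqrt(3) (M = sqrt(-3) = I*sqrt(3) ≈ 1.732*I)
(-32*M)*(((-8 - 3) - 10)*(x + 22)) = (-32*I*sqrt(3))*(((-8 - 3) - 10)*(24 + 22)) = (-32*I*sqrt(3))*((-11 - 10)*46) = (-32*I*sqrt(3))*(-21*46) = -32*I*sqrt(3)*(-966) = 30912*I*sqrt(3)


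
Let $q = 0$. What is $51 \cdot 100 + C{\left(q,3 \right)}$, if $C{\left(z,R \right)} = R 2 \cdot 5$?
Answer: $5130$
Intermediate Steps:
$C{\left(z,R \right)} = 10 R$ ($C{\left(z,R \right)} = 2 R 5 = 10 R$)
$51 \cdot 100 + C{\left(q,3 \right)} = 51 \cdot 100 + 10 \cdot 3 = 5100 + 30 = 5130$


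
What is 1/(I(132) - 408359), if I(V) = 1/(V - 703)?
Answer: -571/233172990 ≈ -2.4488e-6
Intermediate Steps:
I(V) = 1/(-703 + V)
1/(I(132) - 408359) = 1/(1/(-703 + 132) - 408359) = 1/(1/(-571) - 408359) = 1/(-1/571 - 408359) = 1/(-233172990/571) = -571/233172990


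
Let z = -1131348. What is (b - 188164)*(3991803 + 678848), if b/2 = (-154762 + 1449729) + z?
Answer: 649566117174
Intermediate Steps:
b = 327238 (b = 2*((-154762 + 1449729) - 1131348) = 2*(1294967 - 1131348) = 2*163619 = 327238)
(b - 188164)*(3991803 + 678848) = (327238 - 188164)*(3991803 + 678848) = 139074*4670651 = 649566117174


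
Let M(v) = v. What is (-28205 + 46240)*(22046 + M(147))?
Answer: 400250755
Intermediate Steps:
(-28205 + 46240)*(22046 + M(147)) = (-28205 + 46240)*(22046 + 147) = 18035*22193 = 400250755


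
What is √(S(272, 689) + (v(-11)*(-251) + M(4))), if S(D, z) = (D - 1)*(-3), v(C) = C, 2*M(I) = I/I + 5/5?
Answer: √1949 ≈ 44.147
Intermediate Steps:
M(I) = 1 (M(I) = (I/I + 5/5)/2 = (1 + 5*(⅕))/2 = (1 + 1)/2 = (½)*2 = 1)
S(D, z) = 3 - 3*D (S(D, z) = (-1 + D)*(-3) = 3 - 3*D)
√(S(272, 689) + (v(-11)*(-251) + M(4))) = √((3 - 3*272) + (-11*(-251) + 1)) = √((3 - 816) + (2761 + 1)) = √(-813 + 2762) = √1949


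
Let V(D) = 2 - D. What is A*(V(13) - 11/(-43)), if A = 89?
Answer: -41118/43 ≈ -956.23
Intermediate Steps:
A*(V(13) - 11/(-43)) = 89*((2 - 1*13) - 11/(-43)) = 89*((2 - 13) - 11*(-1/43)) = 89*(-11 + 11/43) = 89*(-462/43) = -41118/43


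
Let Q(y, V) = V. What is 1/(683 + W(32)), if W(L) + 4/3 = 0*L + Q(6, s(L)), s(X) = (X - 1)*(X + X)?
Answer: 3/7997 ≈ 0.00037514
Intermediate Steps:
s(X) = 2*X*(-1 + X) (s(X) = (-1 + X)*(2*X) = 2*X*(-1 + X))
W(L) = -4/3 + 2*L*(-1 + L) (W(L) = -4/3 + (0*L + 2*L*(-1 + L)) = -4/3 + (0 + 2*L*(-1 + L)) = -4/3 + 2*L*(-1 + L))
1/(683 + W(32)) = 1/(683 + (-4/3 + 2*32*(-1 + 32))) = 1/(683 + (-4/3 + 2*32*31)) = 1/(683 + (-4/3 + 1984)) = 1/(683 + 5948/3) = 1/(7997/3) = 3/7997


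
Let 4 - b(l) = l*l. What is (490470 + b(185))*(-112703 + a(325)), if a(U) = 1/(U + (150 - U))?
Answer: -2571031400267/50 ≈ -5.1421e+10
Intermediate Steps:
a(U) = 1/150
b(l) = 4 - l² (b(l) = 4 - l*l = 4 - l²)
(490470 + b(185))*(-112703 + a(325)) = (490470 + (4 - 1*185²))*(-112703 + 1/150) = (490470 + (4 - 1*34225))*(-16905449/150) = (490470 + (4 - 34225))*(-16905449/150) = (490470 - 34221)*(-16905449/150) = 456249*(-16905449/150) = -2571031400267/50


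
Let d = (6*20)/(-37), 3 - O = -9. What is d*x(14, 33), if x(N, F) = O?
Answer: -1440/37 ≈ -38.919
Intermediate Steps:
O = 12 (O = 3 - 1*(-9) = 3 + 9 = 12)
x(N, F) = 12
d = -120/37 (d = 120*(-1/37) = -120/37 ≈ -3.2432)
d*x(14, 33) = -120/37*12 = -1440/37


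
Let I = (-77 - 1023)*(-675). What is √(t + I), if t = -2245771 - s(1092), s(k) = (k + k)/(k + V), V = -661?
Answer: I*√279250065535/431 ≈ 1226.1*I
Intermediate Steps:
s(k) = 2*k/(-661 + k) (s(k) = (k + k)/(k - 661) = (2*k)/(-661 + k) = 2*k/(-661 + k))
I = 742500 (I = -1100*(-675) = 742500)
t = -967929485/431 (t = -2245771 - 2*1092/(-661 + 1092) = -2245771 - 2*1092/431 = -2245771 - 1*2184/431 = -2245771 - 2184/431 = -967929485/431 ≈ -2.2458e+6)
√(t + I) = √(-967929485/431 + 742500) = √(-647911985/431) = I*√279250065535/431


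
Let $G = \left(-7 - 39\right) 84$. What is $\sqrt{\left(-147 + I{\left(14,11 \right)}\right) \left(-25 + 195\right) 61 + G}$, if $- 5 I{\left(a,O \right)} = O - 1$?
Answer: $i \sqrt{1548994} \approx 1244.6 i$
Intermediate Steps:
$I{\left(a,O \right)} = \frac{1}{5} - \frac{O}{5}$ ($I{\left(a,O \right)} = - \frac{O - 1}{5} = - \frac{-1 + O}{5} = \frac{1}{5} - \frac{O}{5}$)
$G = -3864$ ($G = \left(-46\right) 84 = -3864$)
$\sqrt{\left(-147 + I{\left(14,11 \right)}\right) \left(-25 + 195\right) 61 + G} = \sqrt{\left(-147 + \left(\frac{1}{5} - \frac{11}{5}\right)\right) \left(-25 + 195\right) 61 - 3864} = \sqrt{\left(-147 + \left(\frac{1}{5} - \frac{11}{5}\right)\right) 170 \cdot 61 - 3864} = \sqrt{\left(-147 - 2\right) 170 \cdot 61 - 3864} = \sqrt{\left(-149\right) 170 \cdot 61 - 3864} = \sqrt{\left(-25330\right) 61 - 3864} = \sqrt{-1545130 - 3864} = \sqrt{-1548994} = i \sqrt{1548994}$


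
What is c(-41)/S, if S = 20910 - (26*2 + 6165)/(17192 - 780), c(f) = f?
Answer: -672892/343168703 ≈ -0.0019608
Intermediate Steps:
S = 343168703/16412 (S = 20910 - (52 + 6165)/16412 = 20910 - 6217/16412 = 343168703/16412 ≈ 20910.)
c(-41)/S = -41/343168703/16412 = -41*16412/343168703 = -672892/343168703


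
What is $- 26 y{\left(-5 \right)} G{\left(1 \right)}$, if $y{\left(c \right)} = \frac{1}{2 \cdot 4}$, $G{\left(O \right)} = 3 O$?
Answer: $- \frac{39}{4} \approx -9.75$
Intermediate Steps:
$y{\left(c \right)} = \frac{1}{8}$ ($y{\left(c \right)} = \frac{1}{2} \cdot \frac{1}{4} = \frac{1}{8}$)
$- 26 y{\left(-5 \right)} G{\left(1 \right)} = \left(-26\right) \frac{1}{8} \cdot 3 \cdot 1 = \left(- \frac{13}{4}\right) 3 = - \frac{39}{4}$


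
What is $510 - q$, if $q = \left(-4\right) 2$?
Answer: $518$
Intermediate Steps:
$q = -8$
$510 - q = 510 - -8 = 510 + 8 = 518$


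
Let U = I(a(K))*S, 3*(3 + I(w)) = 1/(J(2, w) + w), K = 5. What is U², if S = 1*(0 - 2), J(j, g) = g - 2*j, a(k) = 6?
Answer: 5041/144 ≈ 35.007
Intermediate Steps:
S = -2 (S = 1*(-2) = -2)
I(w) = -3 + 1/(3*(-4 + 2*w)) (I(w) = -3 + 1/(3*((w - 2*2) + w)) = -3 + 1/(3*((w - 4) + w)) = -3 + 1/(3*((-4 + w) + w)) = -3 + 1/(3*(-4 + 2*w)))
U = 71/12 (U = ((37 - 18*6)/(6*(-2 + 6)))*(-2) = ((⅙)*(37 - 108)/4)*(-2) = ((⅙)*(¼)*(-71))*(-2) = -71/24*(-2) = 71/12 ≈ 5.9167)
U² = (71/12)² = 5041/144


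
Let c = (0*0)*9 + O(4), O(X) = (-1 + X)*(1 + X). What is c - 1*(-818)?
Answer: 833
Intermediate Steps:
O(X) = (1 + X)*(-1 + X)
c = 15 (c = (0*0)*9 + (-1 + 4²) = 0*9 + (-1 + 16) = 0 + 15 = 15)
c - 1*(-818) = 15 - 1*(-818) = 15 + 818 = 833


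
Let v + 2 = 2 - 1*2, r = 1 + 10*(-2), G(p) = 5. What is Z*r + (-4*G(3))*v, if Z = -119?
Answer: 2301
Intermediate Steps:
r = -19 (r = 1 - 20 = -19)
v = -2 (v = -2 + (2 - 1*2) = -2 + (2 - 2) = -2 + 0 = -2)
Z*r + (-4*G(3))*v = -119*(-19) - 4*5*(-2) = 2261 - 20*(-2) = 2261 + 40 = 2301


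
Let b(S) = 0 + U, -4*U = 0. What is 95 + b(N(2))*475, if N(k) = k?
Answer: 95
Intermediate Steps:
U = 0 (U = -¼*0 = 0)
b(S) = 0 (b(S) = 0 + 0 = 0)
95 + b(N(2))*475 = 95 + 0*475 = 95 + 0 = 95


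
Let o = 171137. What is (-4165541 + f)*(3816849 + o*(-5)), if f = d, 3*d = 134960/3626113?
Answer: -134182679955425834996/10878339 ≈ -1.2335e+13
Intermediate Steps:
d = 134960/10878339 (d = (134960/3626113)/3 = (134960*(1/3626113))/3 = (⅓)*(134960/3626113) = 134960/10878339 ≈ 0.012406)
f = 134960/10878339 ≈ 0.012406
(-4165541 + f)*(3816849 + o*(-5)) = (-4165541 + 134960/10878339)*(3816849 + 171137*(-5)) = -45314166981439*(3816849 - 855685)/10878339 = -45314166981439/10878339*2961164 = -134182679955425834996/10878339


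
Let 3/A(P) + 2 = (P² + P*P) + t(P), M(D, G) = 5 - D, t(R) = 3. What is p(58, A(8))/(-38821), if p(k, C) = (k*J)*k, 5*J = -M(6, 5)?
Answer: -3364/194105 ≈ -0.017331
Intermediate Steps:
J = ⅕ (J = (-(5 - 1*6))/5 = (-(5 - 6))/5 = (-1*(-1))/5 = (⅕)*1 = ⅕ ≈ 0.20000)
A(P) = 3/(1 + 2*P²) (A(P) = 3/(-2 + ((P² + P*P) + 3)) = 3/(-2 + ((P² + P²) + 3)) = 3/(-2 + (2*P² + 3)) = 3/(-2 + (3 + 2*P²)) = 3/(1 + 2*P²))
p(k, C) = k²/5 (p(k, C) = (k*(⅕))*k = (k/5)*k = k²/5)
p(58, A(8))/(-38821) = ((⅕)*58²)/(-38821) = ((⅕)*3364)*(-1/38821) = (3364/5)*(-1/38821) = -3364/194105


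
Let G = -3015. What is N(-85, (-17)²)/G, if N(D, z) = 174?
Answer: -58/1005 ≈ -0.057711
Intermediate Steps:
N(-85, (-17)²)/G = 174/(-3015) = 174*(-1/3015) = -58/1005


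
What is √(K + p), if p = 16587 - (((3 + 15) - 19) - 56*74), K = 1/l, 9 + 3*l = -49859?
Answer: √12889174671191/24934 ≈ 143.99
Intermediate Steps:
l = -49868/3 (l = -3 + (⅓)*(-49859) = -3 - 49859/3 = -49868/3 ≈ -16623.)
K = -3/49868 (K = 1/(-49868/3) = -3/49868 ≈ -6.0159e-5)
p = 20732 (p = 16587 - ((18 - 19) - 4144) = 16587 - (-1 - 4144) = 16587 - 1*(-4145) = 16587 + 4145 = 20732)
√(K + p) = √(-3/49868 + 20732) = √(1033863373/49868) = √12889174671191/24934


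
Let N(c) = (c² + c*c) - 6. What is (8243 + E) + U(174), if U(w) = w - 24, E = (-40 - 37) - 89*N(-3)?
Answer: 7248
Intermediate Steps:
N(c) = -6 + 2*c² (N(c) = (c² + c²) - 6 = 2*c² - 6 = -6 + 2*c²)
E = -1145 (E = (-40 - 37) - 89*(-6 + 2*(-3)²) = -77 - 89*(-6 + 2*9) = -77 - 89*(-6 + 18) = -77 - 89*12 = -77 - 1068 = -1145)
U(w) = -24 + w
(8243 + E) + U(174) = (8243 - 1145) + (-24 + 174) = 7098 + 150 = 7248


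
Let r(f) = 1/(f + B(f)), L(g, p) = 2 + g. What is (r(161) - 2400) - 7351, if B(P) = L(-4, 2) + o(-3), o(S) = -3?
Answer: -1521155/156 ≈ -9751.0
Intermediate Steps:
B(P) = -5 (B(P) = (2 - 4) - 3 = -2 - 3 = -5)
r(f) = 1/(-5 + f) (r(f) = 1/(f - 5) = 1/(-5 + f))
(r(161) - 2400) - 7351 = (1/(-5 + 161) - 2400) - 7351 = (1/156 - 2400) - 7351 = -374399/156 - 7351 = -1521155/156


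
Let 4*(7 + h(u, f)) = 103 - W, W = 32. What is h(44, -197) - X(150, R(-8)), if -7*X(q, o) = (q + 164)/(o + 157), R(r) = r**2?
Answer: 67777/6188 ≈ 10.953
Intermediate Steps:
X(q, o) = -(164 + q)/(7*(157 + o)) (X(q, o) = -(q + 164)/(7*(o + 157)) = -(164 + q)/(7*(157 + o)))
h(u, f) = 43/4 (h(u, f) = -7 + (103 - 1*32)/4 = -7 + (103 - 32)/4 = -7 + (1/4)*71 = -7 + 71/4 = 43/4)
h(44, -197) - X(150, R(-8)) = 43/4 - (-164 - 1*150)/(7*(157 + (-8)**2)) = 43/4 - (-164 - 150)/(7*(157 + 64)) = 43/4 - (-314)/(7*221) = 43/4 - 1*(-314/1547) = 43/4 + 314/1547 = 67777/6188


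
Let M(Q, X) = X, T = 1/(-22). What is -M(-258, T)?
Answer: 1/22 ≈ 0.045455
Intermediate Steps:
T = -1/22 ≈ -0.045455
-M(-258, T) = -1*(-1/22) = 1/22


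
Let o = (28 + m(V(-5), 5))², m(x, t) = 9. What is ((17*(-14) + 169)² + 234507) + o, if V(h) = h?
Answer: 240637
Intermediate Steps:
o = 1369 (o = (28 + 9)² = 37² = 1369)
((17*(-14) + 169)² + 234507) + o = ((17*(-14) + 169)² + 234507) + 1369 = ((-238 + 169)² + 234507) + 1369 = ((-69)² + 234507) + 1369 = (4761 + 234507) + 1369 = 239268 + 1369 = 240637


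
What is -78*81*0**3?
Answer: 0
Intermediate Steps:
-78*81*0**3 = -6318*0 = 0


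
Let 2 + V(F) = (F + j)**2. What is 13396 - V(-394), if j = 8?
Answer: -135598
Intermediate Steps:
V(F) = -2 + (8 + F)**2 (V(F) = -2 + (F + 8)**2 = -2 + (8 + F)**2)
13396 - V(-394) = 13396 - (-2 + (8 - 394)**2) = 13396 - (-2 + (-386)**2) = 13396 - (-2 + 148996) = 13396 - 1*148994 = 13396 - 148994 = -135598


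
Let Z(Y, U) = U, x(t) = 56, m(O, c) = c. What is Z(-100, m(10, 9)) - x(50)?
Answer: -47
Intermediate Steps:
Z(-100, m(10, 9)) - x(50) = 9 - 1*56 = 9 - 56 = -47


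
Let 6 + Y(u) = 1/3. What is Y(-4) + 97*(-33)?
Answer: -9620/3 ≈ -3206.7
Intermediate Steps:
Y(u) = -17/3 (Y(u) = -6 + 1/3 = -6 + ⅓ = -17/3)
Y(-4) + 97*(-33) = -17/3 + 97*(-33) = -17/3 - 3201 = -9620/3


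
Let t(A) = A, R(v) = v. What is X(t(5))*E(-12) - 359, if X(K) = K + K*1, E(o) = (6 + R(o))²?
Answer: 1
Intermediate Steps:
E(o) = (6 + o)²
X(K) = 2*K (X(K) = K + K = 2*K)
X(t(5))*E(-12) - 359 = (2*5)*(6 - 12)² - 359 = 10*(-6)² - 359 = 10*36 - 359 = 360 - 359 = 1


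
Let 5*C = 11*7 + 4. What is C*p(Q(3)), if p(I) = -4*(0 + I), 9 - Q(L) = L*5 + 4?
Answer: 648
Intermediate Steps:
Q(L) = 5 - 5*L (Q(L) = 9 - (L*5 + 4) = 9 - (5*L + 4) = 9 - (4 + 5*L) = 9 + (-4 - 5*L) = 5 - 5*L)
C = 81/5 (C = (11*7 + 4)/5 = (77 + 4)/5 = (⅕)*81 = 81/5 ≈ 16.200)
p(I) = -4*I
C*p(Q(3)) = 81*(-4*(5 - 5*3))/5 = 81*(-4*(5 - 15))/5 = 81*(-4*(-10))/5 = (81/5)*40 = 648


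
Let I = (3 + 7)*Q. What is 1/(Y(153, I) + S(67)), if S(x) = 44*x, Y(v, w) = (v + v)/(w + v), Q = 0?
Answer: 1/2950 ≈ 0.00033898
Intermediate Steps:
I = 0 (I = (3 + 7)*0 = 10*0 = 0)
Y(v, w) = 2*v/(v + w) (Y(v, w) = (2*v)/(v + w) = 2*v/(v + w))
1/(Y(153, I) + S(67)) = 1/(2*153/(153 + 0) + 44*67) = 1/(2*153/153 + 2948) = 1/(2*153*(1/153) + 2948) = 1/(2 + 2948) = 1/2950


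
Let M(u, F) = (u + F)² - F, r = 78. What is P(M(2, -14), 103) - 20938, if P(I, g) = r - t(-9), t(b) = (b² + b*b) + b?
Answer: -21013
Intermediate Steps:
t(b) = b + 2*b² (t(b) = (b² + b²) + b = 2*b² + b = b + 2*b²)
M(u, F) = (F + u)² - F
P(I, g) = -75 (P(I, g) = 78 - (-9)*(1 + 2*(-9)) = 78 - (-9)*(1 - 18) = 78 - (-9)*(-17) = 78 - 1*153 = 78 - 153 = -75)
P(M(2, -14), 103) - 20938 = -75 - 20938 = -21013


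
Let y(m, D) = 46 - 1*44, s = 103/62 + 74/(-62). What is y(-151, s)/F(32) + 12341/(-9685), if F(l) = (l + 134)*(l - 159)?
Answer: -130096166/102089585 ≈ -1.2743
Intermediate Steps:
s = 29/62 (s = 103*(1/62) + 74*(-1/62) = 103/62 - 37/31 = 29/62 ≈ 0.46774)
F(l) = (-159 + l)*(134 + l) (F(l) = (134 + l)*(-159 + l) = (-159 + l)*(134 + l))
y(m, D) = 2 (y(m, D) = 46 - 44 = 2)
y(-151, s)/F(32) + 12341/(-9685) = 2/(-21306 + 32² - 25*32) + 12341/(-9685) = 2/(-21306 + 1024 - 800) + 12341*(-1/9685) = 2/(-21082) - 12341/9685 = 2*(-1/21082) - 12341/9685 = -1/10541 - 12341/9685 = -130096166/102089585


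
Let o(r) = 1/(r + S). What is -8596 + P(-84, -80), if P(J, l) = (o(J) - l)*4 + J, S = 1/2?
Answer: -1396128/167 ≈ -8360.0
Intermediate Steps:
S = ½ ≈ 0.50000
o(r) = 1/(½ + r) (o(r) = 1/(r + ½) = 1/(½ + r))
P(J, l) = J - 4*l + 8/(1 + 2*J) (P(J, l) = (2/(1 + 2*J) - l)*4 + J = (-l + 2/(1 + 2*J))*4 + J = (-4*l + 8/(1 + 2*J)) + J = J - 4*l + 8/(1 + 2*J))
-8596 + P(-84, -80) = -8596 + (8 + (1 + 2*(-84))*(-84 - 4*(-80)))/(1 + 2*(-84)) = -8596 + (8 + (1 - 168)*(-84 + 320))/(1 - 168) = -8596 + (8 - 167*236)/(-167) = -8596 - (8 - 39412)/167 = -8596 - 1/167*(-39404) = -8596 + 39404/167 = -1396128/167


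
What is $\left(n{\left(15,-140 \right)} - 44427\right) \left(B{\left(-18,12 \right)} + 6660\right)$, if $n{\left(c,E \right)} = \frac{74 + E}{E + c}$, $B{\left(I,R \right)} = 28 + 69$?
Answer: $- \frac{37523708913}{125} \approx -3.0019 \cdot 10^{8}$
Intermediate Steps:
$B{\left(I,R \right)} = 97$
$n{\left(c,E \right)} = \frac{74 + E}{E + c}$
$\left(n{\left(15,-140 \right)} - 44427\right) \left(B{\left(-18,12 \right)} + 6660\right) = \left(\frac{74 - 140}{-140 + 15} - 44427\right) \left(97 + 6660\right) = \left(\frac{1}{-125} \left(-66\right) - 44427\right) 6757 = \left(\left(- \frac{1}{125}\right) \left(-66\right) - 44427\right) 6757 = \left(\frac{66}{125} - 44427\right) 6757 = \left(- \frac{5553309}{125}\right) 6757 = - \frac{37523708913}{125}$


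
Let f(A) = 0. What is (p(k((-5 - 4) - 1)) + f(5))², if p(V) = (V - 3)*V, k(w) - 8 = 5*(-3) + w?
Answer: 115600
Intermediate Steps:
k(w) = -7 + w (k(w) = 8 + (5*(-3) + w) = 8 + (-15 + w) = -7 + w)
p(V) = V*(-3 + V) (p(V) = (-3 + V)*V = V*(-3 + V))
(p(k((-5 - 4) - 1)) + f(5))² = ((-7 + ((-5 - 4) - 1))*(-3 + (-7 + ((-5 - 4) - 1))) + 0)² = ((-7 + (-9 - 1))*(-3 + (-7 + (-9 - 1))) + 0)² = ((-7 - 10)*(-3 + (-7 - 10)) + 0)² = (-17*(-3 - 17) + 0)² = (-17*(-20) + 0)² = (340 + 0)² = 340² = 115600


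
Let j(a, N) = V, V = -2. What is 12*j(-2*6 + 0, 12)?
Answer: -24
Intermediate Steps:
j(a, N) = -2
12*j(-2*6 + 0, 12) = 12*(-2) = -24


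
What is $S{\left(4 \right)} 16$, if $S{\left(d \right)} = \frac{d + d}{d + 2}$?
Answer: $\frac{64}{3} \approx 21.333$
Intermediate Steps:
$S{\left(d \right)} = \frac{2 d}{2 + d}$
$S{\left(4 \right)} 16 = 2 \cdot 4 \frac{1}{2 + 4} \cdot 16 = 2 \cdot 4 \cdot \frac{1}{6} \cdot 16 = \frac{4}{3} \cdot 16 = \frac{64}{3}$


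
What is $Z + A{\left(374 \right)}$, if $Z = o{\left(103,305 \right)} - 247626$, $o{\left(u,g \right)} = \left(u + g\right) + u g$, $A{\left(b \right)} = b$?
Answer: $-215429$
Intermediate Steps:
$o{\left(u,g \right)} = g + u + g u$ ($o{\left(u,g \right)} = \left(g + u\right) + g u = g + u + g u$)
$Z = -215803$ ($Z = \left(305 + 103 + 305 \cdot 103\right) - 247626 = \left(305 + 103 + 31415\right) - 247626 = 31823 - 247626 = -215803$)
$Z + A{\left(374 \right)} = -215803 + 374 = -215429$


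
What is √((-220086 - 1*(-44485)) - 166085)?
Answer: I*√341686 ≈ 584.54*I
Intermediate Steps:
√((-220086 - 1*(-44485)) - 166085) = √((-220086 + 44485) - 166085) = √(-175601 - 166085) = √(-341686) = I*√341686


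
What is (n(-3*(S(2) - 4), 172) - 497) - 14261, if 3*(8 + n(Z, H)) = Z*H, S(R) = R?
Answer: -14422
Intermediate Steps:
n(Z, H) = -8 + H*Z/3 (n(Z, H) = -8 + (Z*H)/3 = -8 + (H*Z)/3 = -8 + H*Z/3)
(n(-3*(S(2) - 4), 172) - 497) - 14261 = ((-8 + (⅓)*172*(-3*(2 - 4))) - 497) - 14261 = ((-8 + (⅓)*172*(-3*(-2))) - 497) - 14261 = ((-8 + (⅓)*172*6) - 497) - 14261 = ((-8 + 344) - 497) - 14261 = (336 - 497) - 14261 = -161 - 14261 = -14422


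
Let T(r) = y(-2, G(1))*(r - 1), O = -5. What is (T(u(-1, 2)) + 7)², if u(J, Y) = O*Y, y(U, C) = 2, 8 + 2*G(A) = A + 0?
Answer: 225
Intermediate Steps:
G(A) = -4 + A/2 (G(A) = -4 + (A + 0)/2 = -4 + A/2)
u(J, Y) = -5*Y
T(r) = -2 + 2*r (T(r) = 2*(r - 1) = 2*(-1 + r) = -2 + 2*r)
(T(u(-1, 2)) + 7)² = ((-2 + 2*(-5*2)) + 7)² = ((-2 + 2*(-10)) + 7)² = ((-2 - 20) + 7)² = (-22 + 7)² = (-15)² = 225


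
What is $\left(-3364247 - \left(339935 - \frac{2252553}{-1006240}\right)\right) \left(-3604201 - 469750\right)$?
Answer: $\frac{15184830833082178583}{1006240} \approx 1.5091 \cdot 10^{13}$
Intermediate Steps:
$\left(-3364247 - \left(339935 - \frac{2252553}{-1006240}\right)\right) \left(-3604201 - 469750\right) = \left(-3364247 + \left(-339935 + 2252553 \left(- \frac{1}{1006240}\right)\right)\right) \left(-4073951\right) = \left(-3364247 - \frac{342058446953}{1006240}\right) \left(-4073951\right) = \left(- \frac{3727298348233}{1006240}\right) \left(-4073951\right) = \frac{15184830833082178583}{1006240}$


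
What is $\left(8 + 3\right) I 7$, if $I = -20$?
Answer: $-1540$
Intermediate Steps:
$\left(8 + 3\right) I 7 = \left(8 + 3\right) \left(-20\right) 7 = 11 \left(-20\right) 7 = \left(-220\right) 7 = -1540$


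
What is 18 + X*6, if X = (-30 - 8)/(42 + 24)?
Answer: 160/11 ≈ 14.545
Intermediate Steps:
X = -19/33 (X = -38/66 = -38*1/66 = -19/33 ≈ -0.57576)
18 + X*6 = 18 - 19/33*6 = 18 - 38/11 = 160/11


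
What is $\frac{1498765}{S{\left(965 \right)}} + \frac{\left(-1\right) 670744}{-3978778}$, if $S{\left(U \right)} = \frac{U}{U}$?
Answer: $\frac{2981626939957}{1989389} \approx 1.4988 \cdot 10^{6}$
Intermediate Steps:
$S{\left(U \right)} = 1$
$\frac{1498765}{S{\left(965 \right)}} + \frac{\left(-1\right) 670744}{-3978778} = \frac{1498765}{1} + \frac{\left(-1\right) 670744}{-3978778} = 1498765 \cdot 1 - - \frac{335372}{1989389} = 1498765 + \frac{335372}{1989389} = \frac{2981626939957}{1989389}$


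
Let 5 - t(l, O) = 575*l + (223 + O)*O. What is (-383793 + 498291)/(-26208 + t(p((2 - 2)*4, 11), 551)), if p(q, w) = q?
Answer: -114498/452677 ≈ -0.25294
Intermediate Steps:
t(l, O) = 5 - 575*l - O*(223 + O) (t(l, O) = 5 - (575*l + (223 + O)*O) = 5 - (575*l + O*(223 + O)) = 5 + (-575*l - O*(223 + O)) = 5 - 575*l - O*(223 + O))
(-383793 + 498291)/(-26208 + t(p((2 - 2)*4, 11), 551)) = (-383793 + 498291)/(-26208 + (5 - 1*551**2 - 575*(2 - 2)*4 - 223*551)) = 114498/(-26208 + (5 - 1*303601 - 0*4 - 122873)) = 114498/(-26208 + (5 - 303601 - 575*0 - 122873)) = 114498/(-26208 + (5 - 303601 + 0 - 122873)) = 114498/(-26208 - 426469) = 114498/(-452677) = 114498*(-1/452677) = -114498/452677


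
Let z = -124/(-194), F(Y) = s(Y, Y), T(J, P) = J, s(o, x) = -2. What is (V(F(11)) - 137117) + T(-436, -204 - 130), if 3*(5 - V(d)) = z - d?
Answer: -40026724/291 ≈ -1.3755e+5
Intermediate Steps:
F(Y) = -2
z = 62/97 (z = -124*(-1/194) = 62/97 ≈ 0.63918)
V(d) = 1393/291 + d/3 (V(d) = 5 - (62/97 - d)/3 = 5 + (-62/291 + d/3) = 1393/291 + d/3)
(V(F(11)) - 137117) + T(-436, -204 - 130) = ((1393/291 + (⅓)*(-2)) - 137117) - 436 = ((1393/291 - ⅔) - 137117) - 436 = (1199/291 - 137117) - 436 = -39899848/291 - 436 = -40026724/291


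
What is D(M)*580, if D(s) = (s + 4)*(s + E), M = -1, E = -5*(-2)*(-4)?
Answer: -71340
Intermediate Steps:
E = -40 (E = 10*(-4) = -40)
D(s) = (-40 + s)*(4 + s) (D(s) = (s + 4)*(s - 40) = (4 + s)*(-40 + s) = (-40 + s)*(4 + s))
D(M)*580 = (-160 + (-1)² - 36*(-1))*580 = (-160 + 1 + 36)*580 = -123*580 = -71340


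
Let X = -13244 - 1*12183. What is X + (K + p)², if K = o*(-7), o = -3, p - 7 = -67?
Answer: -23906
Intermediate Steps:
p = -60 (p = 7 - 67 = -60)
K = 21 (K = -3*(-7) = 21)
X = -25427 (X = -13244 - 12183 = -25427)
X + (K + p)² = -25427 + (21 - 60)² = -25427 + (-39)² = -25427 + 1521 = -23906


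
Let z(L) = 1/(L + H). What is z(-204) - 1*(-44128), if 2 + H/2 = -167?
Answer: 23917375/542 ≈ 44128.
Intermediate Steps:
H = -338 (H = -4 + 2*(-167) = -4 - 334 = -338)
z(L) = 1/(-338 + L) (z(L) = 1/(L - 338) = 1/(-338 + L))
z(-204) - 1*(-44128) = 1/(-338 - 204) - 1*(-44128) = 1/(-542) + 44128 = -1/542 + 44128 = 23917375/542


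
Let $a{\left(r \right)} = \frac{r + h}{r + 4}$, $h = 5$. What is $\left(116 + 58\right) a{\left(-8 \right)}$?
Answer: $\frac{261}{2} \approx 130.5$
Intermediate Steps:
$a{\left(r \right)} = \frac{5 + r}{4 + r}$ ($a{\left(r \right)} = \frac{r + 5}{r + 4} = \frac{5 + r}{4 + r}$)
$\left(116 + 58\right) a{\left(-8 \right)} = \left(116 + 58\right) \frac{5 - 8}{4 - 8} = 174 \frac{1}{-4} \left(-3\right) = 174 \left(\left(- \frac{1}{4}\right) \left(-3\right)\right) = 174 \cdot \frac{3}{4} = \frac{261}{2}$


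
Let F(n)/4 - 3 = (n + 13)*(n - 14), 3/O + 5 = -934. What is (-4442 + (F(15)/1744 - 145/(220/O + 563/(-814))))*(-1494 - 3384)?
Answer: 29418665097551573/1357718606 ≈ 2.1668e+7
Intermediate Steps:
O = -1/313 (O = 3/(-5 - 934) = 3/(-939) = 3*(-1/939) = -1/313 ≈ -0.0031949)
F(n) = 12 + 4*(-14 + n)*(13 + n) (F(n) = 12 + 4*((n + 13)*(n - 14)) = 12 + 4*((13 + n)*(-14 + n)) = 12 + 4*((-14 + n)*(13 + n)) = 12 + 4*(-14 + n)*(13 + n))
(-4442 + (F(15)/1744 - 145/(220/O + 563/(-814))))*(-1494 - 3384) = (-4442 + ((-716 - 4*15 + 4*15**2)/1744 - 145/(220/(-1/313) + 563/(-814))))*(-1494 - 3384) = (-4442 + ((-716 - 60 + 4*225)*(1/1744) - 145/(220*(-313) + 563*(-1/814))))*(-4878) = (-4442 + ((-716 - 60 + 900)*(1/1744) - 145/(-68860 - 563/814)))*(-4878) = (-4442 + (124*(1/1744) - 145/(-56052603/814)))*(-4878) = (-4442 + (31/436 - 145*(-814/56052603)))*(-4878) = (-4442 + (31/436 + 118030/56052603))*(-4878) = (-4442 + 1789091773/24438934908)*(-4878) = -108555959769563/24438934908*(-4878) = 29418665097551573/1357718606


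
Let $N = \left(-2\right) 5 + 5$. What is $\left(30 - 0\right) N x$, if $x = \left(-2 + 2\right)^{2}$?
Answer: $0$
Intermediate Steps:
$x = 0$ ($x = 0^{2} = 0$)
$N = -5$ ($N = -10 + 5 = -5$)
$\left(30 - 0\right) N x = \left(30 - 0\right) \left(-5\right) 0 = \left(30 + 0\right) \left(-5\right) 0 = 30 \left(-5\right) 0 = \left(-150\right) 0 = 0$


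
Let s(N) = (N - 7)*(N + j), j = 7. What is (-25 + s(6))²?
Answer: 1444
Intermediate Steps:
s(N) = (-7 + N)*(7 + N) (s(N) = (N - 7)*(N + 7) = (-7 + N)*(7 + N))
(-25 + s(6))² = (-25 + (-49 + 6²))² = (-25 + (-49 + 36))² = (-25 - 13)² = (-38)² = 1444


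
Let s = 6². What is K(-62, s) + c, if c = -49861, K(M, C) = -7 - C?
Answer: -49904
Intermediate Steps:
s = 36
K(-62, s) + c = (-7 - 1*36) - 49861 = (-7 - 36) - 49861 = -43 - 49861 = -49904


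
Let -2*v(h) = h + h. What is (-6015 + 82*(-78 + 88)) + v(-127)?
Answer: -5068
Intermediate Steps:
v(h) = -h (v(h) = -(h + h)/2 = -h)
(-6015 + 82*(-78 + 88)) + v(-127) = (-6015 + 82*(-78 + 88)) - 1*(-127) = (-6015 + 82*10) + 127 = (-6015 + 820) + 127 = -5195 + 127 = -5068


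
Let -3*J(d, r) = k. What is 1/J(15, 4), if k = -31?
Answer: 3/31 ≈ 0.096774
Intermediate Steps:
J(d, r) = 31/3 (J(d, r) = -1/3*(-31) = 31/3)
1/J(15, 4) = 1/(31/3) = 3/31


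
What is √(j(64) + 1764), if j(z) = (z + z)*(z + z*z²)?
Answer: 2*√8391097 ≈ 5793.5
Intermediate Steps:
j(z) = 2*z*(z + z³) (j(z) = (2*z)*(z + z³) = 2*z*(z + z³))
√(j(64) + 1764) = √(2*64²*(1 + 64²) + 1764) = √(2*4096*(1 + 4096) + 1764) = √(2*4096*4097 + 1764) = √(33562624 + 1764) = √33564388 = 2*√8391097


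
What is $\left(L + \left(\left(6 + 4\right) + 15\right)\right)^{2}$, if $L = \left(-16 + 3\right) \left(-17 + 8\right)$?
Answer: $20164$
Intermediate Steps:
$L = 117$ ($L = \left(-13\right) \left(-9\right) = 117$)
$\left(L + \left(\left(6 + 4\right) + 15\right)\right)^{2} = \left(117 + \left(\left(6 + 4\right) + 15\right)\right)^{2} = \left(117 + \left(10 + 15\right)\right)^{2} = \left(117 + 25\right)^{2} = 142^{2} = 20164$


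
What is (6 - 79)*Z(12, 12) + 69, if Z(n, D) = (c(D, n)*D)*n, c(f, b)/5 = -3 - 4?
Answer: 367989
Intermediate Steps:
c(f, b) = -35 (c(f, b) = 5*(-3 - 4) = 5*(-7) = -35)
Z(n, D) = -35*D*n (Z(n, D) = (-35*D)*n = -35*D*n)
(6 - 79)*Z(12, 12) + 69 = (6 - 79)*(-35*12*12) + 69 = -73*(-5040) + 69 = 367920 + 69 = 367989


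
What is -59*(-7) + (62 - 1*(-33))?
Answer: 508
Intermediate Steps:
-59*(-7) + (62 - 1*(-33)) = 413 + (62 + 33) = 413 + 95 = 508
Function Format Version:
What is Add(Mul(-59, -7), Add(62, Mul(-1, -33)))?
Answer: 508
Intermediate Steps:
Add(Mul(-59, -7), Add(62, Mul(-1, -33))) = Add(413, Add(62, 33)) = Add(413, 95) = 508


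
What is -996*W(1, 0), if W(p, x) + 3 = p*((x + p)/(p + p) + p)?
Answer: 1494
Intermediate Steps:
W(p, x) = -3 + p*(p + (p + x)/(2*p)) (W(p, x) = -3 + p*((x + p)/(p + p) + p) = -3 + p*((p + x)/((2*p)) + p) = -3 + p*((p + x)*(1/(2*p)) + p) = -3 + p*((p + x)/(2*p) + p) = -3 + p*(p + (p + x)/(2*p)))
-996*W(1, 0) = -996*(-3 + 1**2 + (1/2)*1 + (1/2)*0) = -996*(-3 + 1 + 1/2 + 0) = -996*(-3/2) = 1494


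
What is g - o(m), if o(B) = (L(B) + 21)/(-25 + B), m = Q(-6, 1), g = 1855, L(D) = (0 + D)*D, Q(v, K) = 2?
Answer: 42690/23 ≈ 1856.1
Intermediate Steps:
L(D) = D² (L(D) = D*D = D²)
m = 2
o(B) = (21 + B²)/(-25 + B) (o(B) = (B² + 21)/(-25 + B) = (21 + B²)/(-25 + B))
g - o(m) = 1855 - (21 + 2²)/(-25 + 2) = 1855 - (21 + 4)/(-23) = 1855 - (-1)*25/23 = 1855 - 1*(-25/23) = 1855 + 25/23 = 42690/23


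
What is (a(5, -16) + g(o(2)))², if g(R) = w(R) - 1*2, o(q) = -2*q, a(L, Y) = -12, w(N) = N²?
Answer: 4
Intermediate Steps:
g(R) = -2 + R² (g(R) = R² - 1*2 = R² - 2 = -2 + R²)
(a(5, -16) + g(o(2)))² = (-12 + (-2 + (-2*2)²))² = (-12 + (-2 + (-4)²))² = (-12 + (-2 + 16))² = (-12 + 14)² = 2² = 4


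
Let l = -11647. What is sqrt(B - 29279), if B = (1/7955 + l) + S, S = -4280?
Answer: 3*I*sqrt(317858579355)/7955 ≈ 212.62*I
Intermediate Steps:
B = -126699284/7955 (B = (1/7955 - 11647) - 4280 = -92651884/7955 - 4280 = -126699284/7955 ≈ -15927.)
sqrt(B - 29279) = sqrt(-126699284/7955 - 29279) = sqrt(-359613729/7955) = 3*I*sqrt(317858579355)/7955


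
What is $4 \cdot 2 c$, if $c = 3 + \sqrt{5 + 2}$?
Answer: $24 + 8 \sqrt{7} \approx 45.166$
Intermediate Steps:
$c = 3 + \sqrt{7} \approx 5.6458$
$4 \cdot 2 c = 4 \cdot 2 \left(3 + \sqrt{7}\right) = 8 \left(3 + \sqrt{7}\right) = 24 + 8 \sqrt{7}$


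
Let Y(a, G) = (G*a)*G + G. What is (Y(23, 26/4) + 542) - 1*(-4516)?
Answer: 24145/4 ≈ 6036.3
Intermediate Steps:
Y(a, G) = G + a*G² (Y(a, G) = a*G² + G = G + a*G²)
(Y(23, 26/4) + 542) - 1*(-4516) = ((26/4)*(1 + (26/4)*23) + 542) - 1*(-4516) = ((26*(¼))*(1 + (26*(¼))*23) + 542) + 4516 = (13*(1 + (13/2)*23)/2 + 542) + 4516 = (13*(1 + 299/2)/2 + 542) + 4516 = ((13/2)*(301/2) + 542) + 4516 = (3913/4 + 542) + 4516 = 6081/4 + 4516 = 24145/4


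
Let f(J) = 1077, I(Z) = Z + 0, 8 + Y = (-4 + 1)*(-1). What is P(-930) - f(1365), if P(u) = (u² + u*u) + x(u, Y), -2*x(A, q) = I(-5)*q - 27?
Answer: 1728724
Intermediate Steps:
Y = -5 (Y = -8 + (-4 + 1)*(-1) = -8 - 3*(-1) = -8 + 3 = -5)
I(Z) = Z
x(A, q) = 27/2 + 5*q/2 (x(A, q) = -(-5*q - 27)/2 = -(-27 - 5*q)/2 = 27/2 + 5*q/2)
P(u) = 1 + 2*u² (P(u) = (u² + u*u) + (27/2 + (5/2)*(-5)) = (u² + u²) + (27/2 - 25/2) = 2*u² + 1 = 1 + 2*u²)
P(-930) - f(1365) = (1 + 2*(-930)²) - 1*1077 = (1 + 2*864900) - 1077 = (1 + 1729800) - 1077 = 1729801 - 1077 = 1728724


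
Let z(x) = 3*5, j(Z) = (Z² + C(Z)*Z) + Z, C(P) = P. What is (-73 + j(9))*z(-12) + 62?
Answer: 1532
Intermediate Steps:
j(Z) = Z + 2*Z² (j(Z) = (Z² + Z*Z) + Z = (Z² + Z²) + Z = 2*Z² + Z = Z + 2*Z²)
z(x) = 15
(-73 + j(9))*z(-12) + 62 = (-73 + 9*(1 + 2*9))*15 + 62 = (-73 + 9*(1 + 18))*15 + 62 = (-73 + 9*19)*15 + 62 = (-73 + 171)*15 + 62 = 98*15 + 62 = 1470 + 62 = 1532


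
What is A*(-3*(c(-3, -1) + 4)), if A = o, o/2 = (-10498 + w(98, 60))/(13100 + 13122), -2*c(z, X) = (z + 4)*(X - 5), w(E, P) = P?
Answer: 31314/1873 ≈ 16.719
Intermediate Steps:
c(z, X) = -(-5 + X)*(4 + z)/2 (c(z, X) = -(z + 4)*(X - 5)/2 = -(4 + z)*(-5 + X)/2 = -(-5 + X)*(4 + z)/2)
o = -10438/13111 (o = 2*((-10498 + 60)/(13100 + 13122)) = 2*(-10438/26222) = 2*(-10438*1/26222) = 2*(-5219/13111) = -10438/13111 ≈ -0.79613)
A = -10438/13111 ≈ -0.79613
A*(-3*(c(-3, -1) + 4)) = -(-31314)*((10 - 2*(-1) + (5/2)*(-3) - ½*(-1)*(-3)) + 4)/13111 = -(-31314)*((10 + 2 - 15/2 - 3/2) + 4)/13111 = -(-31314)*(3 + 4)/13111 = -(-31314)*7/13111 = -10438/13111*(-21) = 31314/1873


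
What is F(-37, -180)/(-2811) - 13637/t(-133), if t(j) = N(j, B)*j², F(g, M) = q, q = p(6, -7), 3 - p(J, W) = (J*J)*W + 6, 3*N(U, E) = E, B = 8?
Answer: -50079103/132596744 ≈ -0.37768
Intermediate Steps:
N(U, E) = E/3
p(J, W) = -3 - W*J² (p(J, W) = 3 - ((J*J)*W + 6) = 3 - (J²*W + 6) = 3 - (W*J² + 6) = 3 - (6 + W*J²) = 3 + (-6 - W*J²) = -3 - W*J²)
q = 249 (q = -3 - 1*(-7)*6² = -3 - 1*(-7)*36 = -3 + 252 = 249)
F(g, M) = 249
t(j) = 8*j²/3 (t(j) = ((⅓)*8)*j² = 8*j²/3)
F(-37, -180)/(-2811) - 13637/t(-133) = 249/(-2811) - 13637/((8/3)*(-133)²) = 249*(-1/2811) - 13637/((8/3)*17689) = -83/937 - 13637/141512/3 = -83/937 - 13637*3/141512 = -83/937 - 40911/141512 = -50079103/132596744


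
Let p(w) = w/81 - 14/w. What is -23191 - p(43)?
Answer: -80774968/3483 ≈ -23191.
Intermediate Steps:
p(w) = -14/w + w/81 (p(w) = w*(1/81) - 14/w = w/81 - 14/w = -14/w + w/81)
-23191 - p(43) = -23191 - (-14/43 + (1/81)*43) = -23191 - (-14*1/43 + 43/81) = -23191 - (-14/43 + 43/81) = -23191 - 1*715/3483 = -23191 - 715/3483 = -80774968/3483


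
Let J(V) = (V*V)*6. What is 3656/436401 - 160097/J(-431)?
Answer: -21930545867/162132572322 ≈ -0.13526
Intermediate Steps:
J(V) = 6*V² (J(V) = V²*6 = 6*V²)
3656/436401 - 160097/J(-431) = 3656/436401 - 160097/(6*(-431)²) = 3656*(1/436401) - 160097/(6*185761) = 3656/436401 - 160097/1114566 = -21930545867/162132572322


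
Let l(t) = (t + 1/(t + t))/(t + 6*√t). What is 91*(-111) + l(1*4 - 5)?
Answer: -747471/74 + 9*I/37 ≈ -10101.0 + 0.24324*I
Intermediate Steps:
l(t) = (t + 1/(2*t))/(t + 6*√t)
91*(-111) + l(1*4 - 5) = 91*(-111) + (½ + (1*4 - 5)²)/((1*4 - 5)² + 6*(1*4 - 5)^(3/2)) = -10101 + (½ + (4 - 5)²)/((4 - 5)² + 6*(4 - 5)^(3/2)) = -10101 + (½ + (-1)²)/((-1)² + 6*(-1)^(3/2)) = -10101 + (½ + 1)/(1 + 6*(-I)) = -10101 + (3/2)/(1 - 6*I) = -10101 + ((1 + 6*I)/37)*(3/2) = -10101 + 3*(1 + 6*I)/74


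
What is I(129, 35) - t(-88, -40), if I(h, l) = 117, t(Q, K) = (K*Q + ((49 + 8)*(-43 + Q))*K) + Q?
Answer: -301995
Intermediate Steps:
t(Q, K) = Q + K*Q + K*(-2451 + 57*Q) (t(Q, K) = (K*Q + (57*(-43 + Q))*K) + Q = (K*Q + (-2451 + 57*Q)*K) + Q = (K*Q + K*(-2451 + 57*Q)) + Q = Q + K*Q + K*(-2451 + 57*Q))
I(129, 35) - t(-88, -40) = 117 - (-88 - 2451*(-40) + 58*(-40)*(-88)) = 117 - (-88 + 98040 + 204160) = 117 - 1*302112 = 117 - 302112 = -301995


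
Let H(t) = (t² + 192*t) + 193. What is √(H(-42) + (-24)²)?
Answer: I*√5531 ≈ 74.371*I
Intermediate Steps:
H(t) = 193 + t² + 192*t
√(H(-42) + (-24)²) = √((193 + (-42)² + 192*(-42)) + (-24)²) = √((193 + 1764 - 8064) + 576) = √(-6107 + 576) = √(-5531) = I*√5531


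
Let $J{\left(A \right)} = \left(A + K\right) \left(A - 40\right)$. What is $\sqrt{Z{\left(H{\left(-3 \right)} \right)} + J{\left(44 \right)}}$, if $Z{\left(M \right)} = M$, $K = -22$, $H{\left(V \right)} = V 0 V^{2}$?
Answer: $2 \sqrt{22} \approx 9.3808$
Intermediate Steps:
$H{\left(V \right)} = 0$ ($H{\left(V \right)} = 0 V^{2} = 0$)
$J{\left(A \right)} = \left(-40 + A\right) \left(-22 + A\right)$ ($J{\left(A \right)} = \left(A - 22\right) \left(A - 40\right) = \left(-22 + A\right) \left(-40 + A\right) = \left(-40 + A\right) \left(-22 + A\right)$)
$\sqrt{Z{\left(H{\left(-3 \right)} \right)} + J{\left(44 \right)}} = \sqrt{0 + \left(880 + 44^{2} - 2728\right)} = \sqrt{0 + \left(880 + 1936 - 2728\right)} = \sqrt{0 + 88} = \sqrt{88} = 2 \sqrt{22}$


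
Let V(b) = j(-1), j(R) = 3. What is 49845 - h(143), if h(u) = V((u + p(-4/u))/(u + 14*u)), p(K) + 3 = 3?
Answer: 49842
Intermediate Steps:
p(K) = 0 (p(K) = -3 + 3 = 0)
V(b) = 3
h(u) = 3
49845 - h(143) = 49845 - 1*3 = 49845 - 3 = 49842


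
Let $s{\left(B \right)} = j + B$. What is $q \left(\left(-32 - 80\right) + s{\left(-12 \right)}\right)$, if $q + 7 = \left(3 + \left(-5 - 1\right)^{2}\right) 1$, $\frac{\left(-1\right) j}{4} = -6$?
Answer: $-3200$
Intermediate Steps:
$j = 24$ ($j = \left(-4\right) \left(-6\right) = 24$)
$q = 32$ ($q = -7 + \left(3 + \left(-5 - 1\right)^{2}\right) 1 = -7 + \left(3 + \left(-6\right)^{2}\right) 1 = -7 + \left(3 + 36\right) 1 = -7 + 39 \cdot 1 = -7 + 39 = 32$)
$s{\left(B \right)} = 24 + B$
$q \left(\left(-32 - 80\right) + s{\left(-12 \right)}\right) = 32 \left(\left(-32 - 80\right) + \left(24 - 12\right)\right) = 32 \left(\left(-32 - 80\right) + 12\right) = 32 \left(-112 + 12\right) = 32 \left(-100\right) = -3200$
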